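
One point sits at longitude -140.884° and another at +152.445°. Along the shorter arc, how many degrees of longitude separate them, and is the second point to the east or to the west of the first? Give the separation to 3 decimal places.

66.671° west

Raw difference: 152.445 − -140.884 = 293.329°.
Normalise into (−180°, 180°]: 293.329° − 360° = -66.671°.
Negative ⇒ the second point lies to the west; separation 66.671°.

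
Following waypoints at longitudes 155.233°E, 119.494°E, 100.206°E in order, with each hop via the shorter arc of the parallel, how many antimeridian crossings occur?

Leg 1: +155.233° → +119.494°, shortest Δλ = -35.739° (west) — does not cross 180°.
Leg 2: +119.494° → +100.206°, shortest Δλ = -19.288° (west) — does not cross 180°.
Total crossings: 0.

0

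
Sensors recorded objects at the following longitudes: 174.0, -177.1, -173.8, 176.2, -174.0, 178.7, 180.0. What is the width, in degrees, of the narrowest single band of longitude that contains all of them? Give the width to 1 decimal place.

Sort the longitudes: -177.1°, -174.0°, -173.8°, +174.0°, +176.2°, +178.7°, +180.0°.
Eastward gaps between consecutive values (wrapping around): 3.1°, 0.2°, 347.8°, 2.2°, 2.5°, 1.3°, 2.9°.
Largest gap = 347.8° ⇒ minimal covering band is its complement: 360° − 347.8° = 12.2°.
Band runs from +174.0° eastward to -173.8°, crossing the antimeridian.

12.2°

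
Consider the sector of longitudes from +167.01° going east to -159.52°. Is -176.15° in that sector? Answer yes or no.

Yes

Band width going east from +167.01° to -159.52°: ((-159.52 − 167.01) mod 360) = 33.47°.
Offset of -176.15° east of the west edge: ((-176.15 − 167.01) mod 360) = 16.84°.
16.84° ≤ 33.47° ⇒ inside.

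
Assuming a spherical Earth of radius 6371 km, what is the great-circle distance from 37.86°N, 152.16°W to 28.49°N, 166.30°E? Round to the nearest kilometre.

Δλ = 166.30 − -152.16 = 318.46°; wrapped into (−180°, 180°]: -41.54°.
Δφ = 28.49 − 37.86 = -9.37°.
a = sin²(Δφ/2) + cos φ₁ · cos φ₂ · sin²(Δλ/2) = 0.093932.
c = 2·atan2(√a, √(1−a)) = 0.62299 rad → d = 6371·c ≈ 3969.09 km.

3969 km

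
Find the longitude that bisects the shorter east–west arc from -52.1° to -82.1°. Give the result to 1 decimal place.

Signed shortest Δλ from -52.1° to -82.1° is -30.0°.
Midpoint longitude = -52.1° + (-30.0°)/2 = -52.1° − 15.0° = -67.1°.

-67.1°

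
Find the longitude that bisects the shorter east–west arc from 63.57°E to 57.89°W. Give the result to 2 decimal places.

Signed shortest Δλ from +63.57° to -57.89° is -121.46°.
Midpoint longitude = +63.57° + (-121.46°)/2 = +63.57° − 60.73° = +2.84°.

2.84°E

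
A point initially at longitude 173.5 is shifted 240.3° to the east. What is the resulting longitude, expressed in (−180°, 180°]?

+53.8°

Start at +173.5°; shift +240.3° → +413.8°.
+413.8° lies outside (−180°, 180°]; subtract 360° → +53.8°.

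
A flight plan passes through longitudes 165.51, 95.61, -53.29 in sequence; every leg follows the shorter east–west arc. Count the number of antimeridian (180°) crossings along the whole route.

Leg 1: +165.51° → +95.61°, shortest Δλ = -69.9° (west) — does not cross 180°.
Leg 2: +95.61° → -53.29°, shortest Δλ = -148.9° (west) — does not cross 180°.
Total crossings: 0.

0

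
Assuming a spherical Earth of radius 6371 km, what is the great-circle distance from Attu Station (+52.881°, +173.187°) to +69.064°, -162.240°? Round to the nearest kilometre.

2202 km

Δλ = -162.240 − 173.187 = -335.427°; wrapped into (−180°, 180°]: 24.573°.
Δφ = 69.064 − 52.881 = 16.183°.
a = sin²(Δφ/2) + cos φ₁ · cos φ₂ · sin²(Δλ/2) = 0.029577.
c = 2·atan2(√a, √(1−a)) = 0.34568 rad → d = 6371·c ≈ 2202.30 km.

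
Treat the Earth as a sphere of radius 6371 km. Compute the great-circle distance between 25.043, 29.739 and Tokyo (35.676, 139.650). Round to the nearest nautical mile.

5417 nmi

Δλ = 139.650 − 29.739 = 109.911°.
Δφ = 35.676 − 25.043 = 10.633°.
a = sin²(Δφ/2) + cos φ₁ · cos φ₂ · sin²(Δλ/2) = 0.501886.
c = 2·atan2(√a, √(1−a)) = 1.57457 rad → d = 6371·c ≈ 10031.57 km ≈ 5416.61 nmi.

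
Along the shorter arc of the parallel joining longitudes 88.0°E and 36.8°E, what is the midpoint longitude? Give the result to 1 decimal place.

62.4°E

Signed shortest Δλ from +88.0° to +36.8° is -51.2°.
Midpoint longitude = +88.0° + (-51.2°)/2 = +88.0° − 25.6° = +62.4°.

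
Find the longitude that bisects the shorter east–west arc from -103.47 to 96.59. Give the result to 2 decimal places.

+176.56°

Signed shortest Δλ from -103.47° to +96.59° is -159.94°.
Midpoint longitude = -103.47° + (-159.94°)/2 = -103.47° − 79.97° = -183.44°.
Normalise into (−180°, 180°]: +176.56°.
(The naïve average (-103.47 + +96.59)/2 = -3.44° is on the wrong side of the globe.)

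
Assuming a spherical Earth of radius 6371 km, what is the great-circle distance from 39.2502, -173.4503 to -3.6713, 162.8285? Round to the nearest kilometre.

5356 km

Δλ = 162.8285 − -173.4503 = 336.2788°; wrapped into (−180°, 180°]: -23.7212°.
Δφ = -3.6713 − 39.2502 = -42.9215°.
a = sin²(Δφ/2) + cos φ₁ · cos φ₂ · sin²(Δλ/2) = 0.166502.
c = 2·atan2(√a, √(1−a)) = 0.84063 rad → d = 6371·c ≈ 5355.63 km.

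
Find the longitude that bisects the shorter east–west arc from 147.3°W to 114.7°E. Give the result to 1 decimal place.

Signed shortest Δλ from -147.3° to +114.7° is -98.0°.
Midpoint longitude = -147.3° + (-98.0°)/2 = -147.3° − 49.0° = -196.3°.
Normalise into (−180°, 180°]: +163.7°.
(The naïve average (-147.3 + +114.7)/2 = -16.3° is on the wrong side of the globe.)

163.7°E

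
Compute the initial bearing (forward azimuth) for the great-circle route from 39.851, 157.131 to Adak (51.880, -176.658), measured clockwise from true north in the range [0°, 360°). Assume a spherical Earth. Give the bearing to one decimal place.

47.6°

Δλ = -176.658 − 157.131 = -333.789°; wrapped into (−180°, 180°]: 26.211°.
θ = atan2( sin Δλ · cos φ₂ , cos φ₁ · sin φ₂ − sin φ₁ · cos φ₂ · cos Δλ )
  = atan2(0.27265, 0.24908) = 47.587° → normalised to [0°, 360°): 47.587°.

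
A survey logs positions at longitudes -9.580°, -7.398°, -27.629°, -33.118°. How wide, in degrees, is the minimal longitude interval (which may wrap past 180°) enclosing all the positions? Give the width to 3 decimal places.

25.720°

Sort the longitudes: -33.118°, -27.629°, -9.580°, -7.398°.
Eastward gaps between consecutive values (wrapping around): 5.489°, 18.049°, 2.182°, 334.280°.
Largest gap = 334.280° ⇒ minimal covering band is its complement: 360° − 334.280° = 25.720°.
Band runs from -33.118° eastward to -7.398°.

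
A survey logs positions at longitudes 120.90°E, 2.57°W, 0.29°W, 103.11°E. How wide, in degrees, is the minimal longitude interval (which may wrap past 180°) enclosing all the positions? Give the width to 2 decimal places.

123.47°

Sort the longitudes: -2.57°, -0.29°, +103.11°, +120.90°.
Eastward gaps between consecutive values (wrapping around): 2.28°, 103.40°, 17.79°, 236.53°.
Largest gap = 236.53° ⇒ minimal covering band is its complement: 360° − 236.53° = 123.47°.
Band runs from -2.57° eastward to +120.90°.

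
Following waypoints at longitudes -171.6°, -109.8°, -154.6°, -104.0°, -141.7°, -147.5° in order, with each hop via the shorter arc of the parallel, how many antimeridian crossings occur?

0

Leg 1: -171.6° → -109.8°, shortest Δλ = 61.8° (east) — does not cross 180°.
Leg 2: -109.8° → -154.6°, shortest Δλ = -44.8° (west) — does not cross 180°.
Leg 3: -154.6° → -104.0°, shortest Δλ = 50.6° (east) — does not cross 180°.
Leg 4: -104.0° → -141.7°, shortest Δλ = -37.7° (west) — does not cross 180°.
Leg 5: -141.7° → -147.5°, shortest Δλ = -5.8° (west) — does not cross 180°.
Total crossings: 0.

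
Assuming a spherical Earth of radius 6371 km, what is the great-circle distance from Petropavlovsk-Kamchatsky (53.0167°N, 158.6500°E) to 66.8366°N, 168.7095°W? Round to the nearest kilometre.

Δλ = -168.7095 − 158.6500 = -327.3595°; wrapped into (−180°, 180°]: 32.6405°.
Δφ = 66.8366 − 53.0167 = 13.8199°.
a = sin²(Δφ/2) + cos φ₁ · cos φ₂ · sin²(Δλ/2) = 0.033160.
c = 2·atan2(√a, √(1−a)) = 0.36624 rad → d = 6371·c ≈ 2333.32 km.

2333 km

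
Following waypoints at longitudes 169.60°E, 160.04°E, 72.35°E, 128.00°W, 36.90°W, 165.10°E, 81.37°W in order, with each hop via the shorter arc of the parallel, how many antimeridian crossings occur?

Leg 1: +169.60° → +160.04°, shortest Δλ = -9.56° (west) — does not cross 180°.
Leg 2: +160.04° → +72.35°, shortest Δλ = -87.69° (west) — does not cross 180°.
Leg 3: +72.35° → -128.00°, shortest Δλ = 159.65° (east) — crosses 180°.
Leg 4: -128.00° → -36.90°, shortest Δλ = 91.1° (east) — does not cross 180°.
Leg 5: -36.90° → +165.10°, shortest Δλ = -158.0° (west) — crosses 180°.
Leg 6: +165.10° → -81.37°, shortest Δλ = 113.53° (east) — crosses 180°.
Total crossings: 3.

3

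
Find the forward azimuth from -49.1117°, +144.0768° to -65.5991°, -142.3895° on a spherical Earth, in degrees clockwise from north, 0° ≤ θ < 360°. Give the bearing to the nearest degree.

Δλ = -142.3895 − 144.0768 = -286.4663°; wrapped into (−180°, 180°]: 73.5337°.
θ = atan2( sin Δλ · cos φ₂ , cos φ₁ · sin φ₂ − sin φ₁ · cos φ₂ · cos Δλ )
  = atan2(0.39618, -0.50759) = 142.028° → normalised to [0°, 360°): 142.028°.

142°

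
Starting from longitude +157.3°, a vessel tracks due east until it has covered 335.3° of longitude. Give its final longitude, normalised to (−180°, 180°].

Start at +157.3°; shift +335.3° → +492.6°.
+492.6° lies outside (−180°, 180°]; subtract 360° → +132.6°.

+132.6°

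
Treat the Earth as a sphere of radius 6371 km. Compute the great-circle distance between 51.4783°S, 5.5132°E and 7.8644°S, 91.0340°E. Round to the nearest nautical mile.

4867 nmi

Δλ = 91.0340 − 5.5132 = 85.5208°.
Δφ = -7.8644 − -51.4783 = 43.6139°.
a = sin²(Δφ/2) + cos φ₁ · cos φ₂ · sin²(Δλ/2) = 0.422383.
c = 2·atan2(√a, √(1−a)) = 1.41493 rad → d = 6371·c ≈ 9014.53 km ≈ 4867.46 nmi.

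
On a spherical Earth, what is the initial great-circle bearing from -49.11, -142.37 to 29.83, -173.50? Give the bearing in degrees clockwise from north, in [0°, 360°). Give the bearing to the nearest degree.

333°

Δλ = -173.50 − -142.37 = -31.13°.
θ = atan2( sin Δλ · cos φ₂ , cos φ₁ · sin φ₂ − sin φ₁ · cos φ₂ · cos Δλ )
  = atan2(-0.44848, 0.88699) = -26.822° → normalised to [0°, 360°): 333.178°.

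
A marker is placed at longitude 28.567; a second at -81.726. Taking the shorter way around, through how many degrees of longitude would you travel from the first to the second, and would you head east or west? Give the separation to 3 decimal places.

110.293° west

Raw difference: -81.726 − 28.567 = -110.293°.
Normalise into (−180°, 180°]: -110.293° stays -110.293°.
Negative ⇒ the second point lies to the west; separation 110.293°.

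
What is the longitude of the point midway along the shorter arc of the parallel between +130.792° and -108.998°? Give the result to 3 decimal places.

Signed shortest Δλ from +130.792° to -108.998° is +120.210°.
Midpoint longitude = +130.792° + (+120.210°)/2 = +130.792° + 60.105° = +190.897°.
Normalise into (−180°, 180°]: -169.103°.
(The naïve average (+130.792 + -108.998)/2 = 10.897° is on the wrong side of the globe.)

-169.103°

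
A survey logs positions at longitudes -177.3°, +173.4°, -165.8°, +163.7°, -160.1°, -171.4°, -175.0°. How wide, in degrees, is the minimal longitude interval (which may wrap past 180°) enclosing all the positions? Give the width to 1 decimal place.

36.2°

Sort the longitudes: -177.3°, -175.0°, -171.4°, -165.8°, -160.1°, +163.7°, +173.4°.
Eastward gaps between consecutive values (wrapping around): 2.3°, 3.6°, 5.6°, 5.7°, 323.8°, 9.7°, 9.3°.
Largest gap = 323.8° ⇒ minimal covering band is its complement: 360° − 323.8° = 36.2°.
Band runs from +163.7° eastward to -160.1°, crossing the antimeridian.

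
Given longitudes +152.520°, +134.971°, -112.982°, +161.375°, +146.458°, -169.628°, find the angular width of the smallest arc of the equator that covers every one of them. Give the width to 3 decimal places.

112.047°

Sort the longitudes: -169.628°, -112.982°, +134.971°, +146.458°, +152.520°, +161.375°.
Eastward gaps between consecutive values (wrapping around): 56.646°, 247.953°, 11.487°, 6.062°, 8.855°, 28.997°.
Largest gap = 247.953° ⇒ minimal covering band is its complement: 360° − 247.953° = 112.047°.
Band runs from +134.971° eastward to -112.982°, crossing the antimeridian.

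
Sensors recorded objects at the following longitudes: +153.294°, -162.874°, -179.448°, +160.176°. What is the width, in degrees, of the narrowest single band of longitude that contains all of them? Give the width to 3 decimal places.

Sort the longitudes: -179.448°, -162.874°, +153.294°, +160.176°.
Eastward gaps between consecutive values (wrapping around): 16.574°, 316.168°, 6.882°, 20.376°.
Largest gap = 316.168° ⇒ minimal covering band is its complement: 360° − 316.168° = 43.832°.
Band runs from +153.294° eastward to -162.874°, crossing the antimeridian.

43.832°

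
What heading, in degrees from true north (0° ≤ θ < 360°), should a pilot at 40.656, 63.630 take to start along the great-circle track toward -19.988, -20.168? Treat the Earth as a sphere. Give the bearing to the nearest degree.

251°

Δλ = -20.168 − 63.630 = -83.798°.
θ = atan2( sin Δλ · cos φ₂ , cos φ₁ · sin φ₂ − sin φ₁ · cos φ₂ · cos Δλ )
  = atan2(-0.93426, -0.32547) = -109.207° → normalised to [0°, 360°): 250.793°.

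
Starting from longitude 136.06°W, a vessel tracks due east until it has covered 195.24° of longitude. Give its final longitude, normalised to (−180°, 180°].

Start at -136.06°; shift +195.24° → +59.18°.
+59.18° already lies in (−180°, 180°].

59.18°E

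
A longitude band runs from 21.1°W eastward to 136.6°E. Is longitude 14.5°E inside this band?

Yes

Band width going east from -21.1° to +136.6°: ((136.6 − -21.1) mod 360) = 157.7°.
Offset of +14.5° east of the west edge: ((14.5 − -21.1) mod 360) = 35.6°.
35.6° ≤ 157.7° ⇒ inside.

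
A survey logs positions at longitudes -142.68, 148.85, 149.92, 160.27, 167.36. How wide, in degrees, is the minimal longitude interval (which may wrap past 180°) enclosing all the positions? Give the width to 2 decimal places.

Sort the longitudes: -142.68°, +148.85°, +149.92°, +160.27°, +167.36°.
Eastward gaps between consecutive values (wrapping around): 291.53°, 1.07°, 10.35°, 7.09°, 49.96°.
Largest gap = 291.53° ⇒ minimal covering band is its complement: 360° − 291.53° = 68.47°.
Band runs from +148.85° eastward to -142.68°, crossing the antimeridian.

68.47°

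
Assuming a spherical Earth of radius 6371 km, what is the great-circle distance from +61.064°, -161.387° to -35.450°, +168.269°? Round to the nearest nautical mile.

5982 nmi

Δλ = 168.269 − -161.387 = 329.656°; wrapped into (−180°, 180°]: -30.344°.
Δφ = -35.450 − 61.064 = -96.514°.
a = sin²(Δφ/2) + cos φ₁ · cos φ₂ · sin²(Δλ/2) = 0.583720.
c = 2·atan2(√a, √(1−a)) = 1.73903 rad → d = 6371·c ≈ 11079.35 km ≈ 5982.37 nmi.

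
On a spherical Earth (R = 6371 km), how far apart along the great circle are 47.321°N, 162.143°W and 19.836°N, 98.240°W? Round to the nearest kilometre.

6449 km

Δλ = -98.240 − -162.143 = 63.903°.
Δφ = 19.836 − 47.321 = -27.485°.
a = sin²(Δφ/2) + cos φ₁ · cos φ₂ · sin²(Δλ/2) = 0.235016.
c = 2·atan2(√a, √(1−a)) = 1.01223 rad → d = 6371·c ≈ 6448.94 km.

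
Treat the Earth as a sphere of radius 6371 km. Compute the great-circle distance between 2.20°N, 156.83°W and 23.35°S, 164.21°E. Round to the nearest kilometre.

Δλ = 164.21 − -156.83 = 321.04°; wrapped into (−180°, 180°]: -38.96°.
Δφ = -23.35 − 2.20 = -25.55°.
a = sin²(Δφ/2) + cos φ₁ · cos φ₂ · sin²(Δλ/2) = 0.150920.
c = 2·atan2(√a, √(1−a)) = 0.79797 rad → d = 6371·c ≈ 5083.88 km.

5084 km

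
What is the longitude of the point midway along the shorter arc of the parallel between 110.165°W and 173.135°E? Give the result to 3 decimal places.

148.515°W

Signed shortest Δλ from -110.165° to +173.135° is -76.700°.
Midpoint longitude = -110.165° + (-76.700°)/2 = -110.165° − 38.350° = -148.515°.
(The naïve average (-110.165 + +173.135)/2 = 31.485° is on the wrong side of the globe.)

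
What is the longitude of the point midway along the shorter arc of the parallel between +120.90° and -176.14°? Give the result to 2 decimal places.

+152.38°

Signed shortest Δλ from +120.90° to -176.14° is +62.96°.
Midpoint longitude = +120.90° + (+62.96°)/2 = +120.90° + 31.48° = +152.38°.
(The naïve average (+120.90 + -176.14)/2 = -27.62° is on the wrong side of the globe.)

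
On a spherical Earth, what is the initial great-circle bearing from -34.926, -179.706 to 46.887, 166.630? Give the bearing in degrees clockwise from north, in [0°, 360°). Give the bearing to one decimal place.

Δλ = 166.630 − -179.706 = 346.336°; wrapped into (−180°, 180°]: -13.664°.
θ = atan2( sin Δλ · cos φ₂ , cos φ₁ · sin φ₂ − sin φ₁ · cos φ₂ · cos Δλ )
  = atan2(-0.16145, 0.97873) = -9.367° → normalised to [0°, 360°): 350.633°.

350.6°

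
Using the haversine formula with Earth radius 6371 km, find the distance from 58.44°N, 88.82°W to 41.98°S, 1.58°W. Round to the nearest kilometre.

13727 km

Δλ = -1.58 − -88.82 = 87.24°.
Δφ = -41.98 − 58.44 = -100.42°.
a = sin²(Δφ/2) + cos φ₁ · cos φ₂ · sin²(Δλ/2) = 0.775603.
c = 2·atan2(√a, √(1−a)) = 2.15460 rad → d = 6371·c ≈ 13726.98 km.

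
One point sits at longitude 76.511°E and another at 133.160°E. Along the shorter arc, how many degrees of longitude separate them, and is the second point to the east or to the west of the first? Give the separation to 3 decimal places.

56.649° east

Raw difference: 133.160 − 76.511 = 56.649°.
Normalise into (−180°, 180°]: 56.649° stays 56.649°.
Positive ⇒ the second point lies to the east; separation 56.649°.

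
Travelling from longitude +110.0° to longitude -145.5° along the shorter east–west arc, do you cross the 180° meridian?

Naïve |-145.5 − 110.0| = 255.5° > 180°, so the shorter arc goes the other way round — across 180°.
Signed shortest Δλ = ((-145.5 − 110.0 + 180) mod 360) − 180 = 104.5°.
Going east by 104.5° from +110.0° passes through 180° before reaching -145.5°.

Yes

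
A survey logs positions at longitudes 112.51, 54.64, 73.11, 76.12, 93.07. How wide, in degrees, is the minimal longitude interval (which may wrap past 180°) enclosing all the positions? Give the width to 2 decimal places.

57.87°

Sort the longitudes: +54.64°, +73.11°, +76.12°, +93.07°, +112.51°.
Eastward gaps between consecutive values (wrapping around): 18.47°, 3.01°, 16.95°, 19.44°, 302.13°.
Largest gap = 302.13° ⇒ minimal covering band is its complement: 360° − 302.13° = 57.87°.
Band runs from +54.64° eastward to +112.51°.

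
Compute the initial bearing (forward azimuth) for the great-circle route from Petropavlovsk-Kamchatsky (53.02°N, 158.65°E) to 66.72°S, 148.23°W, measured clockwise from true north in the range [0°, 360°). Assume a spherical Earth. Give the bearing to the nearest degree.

157°

Δλ = -148.23 − 158.65 = -306.88°; wrapped into (−180°, 180°]: 53.12°.
θ = atan2( sin Δλ · cos φ₂ , cos φ₁ · sin φ₂ − sin φ₁ · cos φ₂ · cos Δλ )
  = atan2(0.31614, -0.74204) = 156.924° → normalised to [0°, 360°): 156.924°.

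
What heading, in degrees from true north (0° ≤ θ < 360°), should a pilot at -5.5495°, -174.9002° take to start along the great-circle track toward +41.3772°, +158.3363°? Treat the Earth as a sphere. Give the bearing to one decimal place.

334.9°

Δλ = 158.3363 − -174.9002 = 333.2365°; wrapped into (−180°, 180°]: -26.7635°.
θ = atan2( sin Δλ · cos φ₂ , cos φ₁ · sin φ₂ − sin φ₁ · cos φ₂ · cos Δλ )
  = atan2(-0.33790, 0.72271) = -25.058° → normalised to [0°, 360°): 334.942°.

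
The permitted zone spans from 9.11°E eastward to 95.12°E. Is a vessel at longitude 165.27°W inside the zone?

No

Band width going east from +9.11° to +95.12°: ((95.12 − 9.11) mod 360) = 86.01°.
Offset of -165.27° east of the west edge: ((-165.27 − 9.11) mod 360) = 185.62°.
185.62° > 86.01° ⇒ outside.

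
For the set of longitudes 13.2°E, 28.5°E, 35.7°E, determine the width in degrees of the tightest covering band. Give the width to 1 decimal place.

22.5°

Sort the longitudes: +13.2°, +28.5°, +35.7°.
Eastward gaps between consecutive values (wrapping around): 15.3°, 7.2°, 337.5°.
Largest gap = 337.5° ⇒ minimal covering band is its complement: 360° − 337.5° = 22.5°.
Band runs from +13.2° eastward to +35.7°.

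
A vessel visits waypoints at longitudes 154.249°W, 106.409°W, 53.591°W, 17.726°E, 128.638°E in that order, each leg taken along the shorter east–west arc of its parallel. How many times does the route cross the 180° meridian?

Leg 1: -154.249° → -106.409°, shortest Δλ = 47.84° (east) — does not cross 180°.
Leg 2: -106.409° → -53.591°, shortest Δλ = 52.818° (east) — does not cross 180°.
Leg 3: -53.591° → +17.726°, shortest Δλ = 71.317° (east) — does not cross 180°.
Leg 4: +17.726° → +128.638°, shortest Δλ = 110.912° (east) — does not cross 180°.
Total crossings: 0.

0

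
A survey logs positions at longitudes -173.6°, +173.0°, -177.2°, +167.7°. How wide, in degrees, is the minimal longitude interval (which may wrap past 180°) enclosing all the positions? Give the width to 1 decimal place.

Sort the longitudes: -177.2°, -173.6°, +167.7°, +173.0°.
Eastward gaps between consecutive values (wrapping around): 3.6°, 341.3°, 5.3°, 9.8°.
Largest gap = 341.3° ⇒ minimal covering band is its complement: 360° − 341.3° = 18.7°.
Band runs from +167.7° eastward to -173.6°, crossing the antimeridian.

18.7°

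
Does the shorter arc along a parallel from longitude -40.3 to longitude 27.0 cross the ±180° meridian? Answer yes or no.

Signed shortest Δλ = ((27.0 − -40.3 + 180) mod 360) − 180 = 67.3°.
Going east by 67.3° from -40.3° reaches +27.0° without touching 180°.

No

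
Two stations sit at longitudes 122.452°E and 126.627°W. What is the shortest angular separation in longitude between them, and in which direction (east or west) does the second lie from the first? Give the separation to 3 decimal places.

110.921° east

Raw difference: -126.627 − 122.452 = -249.079°.
Normalise into (−180°, 180°]: -249.079° + 360° = 110.921°.
Positive ⇒ the second point lies to the east; separation 110.921°.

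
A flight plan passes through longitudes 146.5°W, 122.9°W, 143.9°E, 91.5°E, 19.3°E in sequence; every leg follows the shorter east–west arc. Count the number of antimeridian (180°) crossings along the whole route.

Leg 1: -146.5° → -122.9°, shortest Δλ = 23.6° (east) — does not cross 180°.
Leg 2: -122.9° → +143.9°, shortest Δλ = -93.2° (west) — crosses 180°.
Leg 3: +143.9° → +91.5°, shortest Δλ = -52.4° (west) — does not cross 180°.
Leg 4: +91.5° → +19.3°, shortest Δλ = -72.2° (west) — does not cross 180°.
Total crossings: 1.

1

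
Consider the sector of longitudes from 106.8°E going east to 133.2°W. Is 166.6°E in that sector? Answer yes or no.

Yes

Band width going east from +106.8° to -133.2°: ((-133.2 − 106.8) mod 360) = 120.0°.
Offset of +166.6° east of the west edge: ((166.6 − 106.8) mod 360) = 59.8°.
59.8° ≤ 120.0° ⇒ inside.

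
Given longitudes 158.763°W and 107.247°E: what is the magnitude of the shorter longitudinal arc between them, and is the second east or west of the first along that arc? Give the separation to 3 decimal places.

Raw difference: 107.247 − -158.763 = 266.01°.
Normalise into (−180°, 180°]: 266.01° − 360° = -93.99°.
Negative ⇒ the second point lies to the west; separation 93.990°.

93.990° west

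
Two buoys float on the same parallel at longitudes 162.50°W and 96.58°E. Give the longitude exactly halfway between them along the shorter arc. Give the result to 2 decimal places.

Signed shortest Δλ from -162.50° to +96.58° is -100.92°.
Midpoint longitude = -162.50° + (-100.92°)/2 = -162.50° − 50.46° = -212.96°.
Normalise into (−180°, 180°]: +147.04°.
(The naïve average (-162.50 + +96.58)/2 = -32.96° is on the wrong side of the globe.)

147.04°E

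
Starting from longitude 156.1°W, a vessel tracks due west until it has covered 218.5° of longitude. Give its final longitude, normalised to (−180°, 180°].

14.6°W

Start at -156.1°; shift −218.5° → -374.6°.
-374.6° lies outside (−180°, 180°]; add 360° → -14.6°.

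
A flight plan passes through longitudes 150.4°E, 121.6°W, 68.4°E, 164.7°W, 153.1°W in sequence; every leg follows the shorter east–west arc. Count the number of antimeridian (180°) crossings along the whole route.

3

Leg 1: +150.4° → -121.6°, shortest Δλ = 88.0° (east) — crosses 180°.
Leg 2: -121.6° → +68.4°, shortest Δλ = -170.0° (west) — crosses 180°.
Leg 3: +68.4° → -164.7°, shortest Δλ = 126.9° (east) — crosses 180°.
Leg 4: -164.7° → -153.1°, shortest Δλ = 11.6° (east) — does not cross 180°.
Total crossings: 3.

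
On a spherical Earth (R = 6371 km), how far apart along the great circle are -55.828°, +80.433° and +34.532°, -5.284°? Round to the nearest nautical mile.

Δλ = -5.284 − 80.433 = -85.717°.
Δφ = 34.532 − -55.828 = 90.360°.
a = sin²(Δφ/2) + cos φ₁ · cos φ₂ · sin²(Δλ/2) = 0.717221.
c = 2·atan2(√a, √(1−a)) = 2.02022 rad → d = 6371·c ≈ 12870.80 km ≈ 6949.67 nmi.

6950 nmi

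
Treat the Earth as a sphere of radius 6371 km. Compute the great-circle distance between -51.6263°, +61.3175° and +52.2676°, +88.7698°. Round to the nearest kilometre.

11835 km

Δλ = 88.7698 − 61.3175 = 27.4523°.
Δφ = 52.2676 − -51.6263 = 103.8939°.
a = sin²(Δφ/2) + cos φ₁ · cos φ₂ · sin²(Δλ/2) = 0.641452.
c = 2·atan2(√a, √(1−a)) = 1.85762 rad → d = 6371·c ≈ 11834.88 km.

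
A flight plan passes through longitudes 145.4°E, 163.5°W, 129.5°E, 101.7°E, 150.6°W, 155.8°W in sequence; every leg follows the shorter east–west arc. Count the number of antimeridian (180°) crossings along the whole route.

Leg 1: +145.4° → -163.5°, shortest Δλ = 51.1° (east) — crosses 180°.
Leg 2: -163.5° → +129.5°, shortest Δλ = -67.0° (west) — crosses 180°.
Leg 3: +129.5° → +101.7°, shortest Δλ = -27.8° (west) — does not cross 180°.
Leg 4: +101.7° → -150.6°, shortest Δλ = 107.7° (east) — crosses 180°.
Leg 5: -150.6° → -155.8°, shortest Δλ = -5.2° (west) — does not cross 180°.
Total crossings: 3.

3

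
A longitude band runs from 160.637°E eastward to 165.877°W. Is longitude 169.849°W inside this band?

Band width going east from +160.637° to -165.877°: ((-165.877 − 160.637) mod 360) = 33.486°.
Offset of -169.849° east of the west edge: ((-169.849 − 160.637) mod 360) = 29.514°.
29.514° ≤ 33.486° ⇒ inside.

Yes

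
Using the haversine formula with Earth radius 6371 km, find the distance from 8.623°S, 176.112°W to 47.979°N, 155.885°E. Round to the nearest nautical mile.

3709 nmi

Δλ = 155.885 − -176.112 = 331.997°; wrapped into (−180°, 180°]: -28.003°.
Δφ = 47.979 − -8.623 = 56.602°.
a = sin²(Δφ/2) + cos φ₁ · cos φ₂ · sin²(Δλ/2) = 0.263517.
c = 2·atan2(√a, √(1−a)) = 1.07814 rad → d = 6371·c ≈ 6868.85 km ≈ 3708.88 nmi.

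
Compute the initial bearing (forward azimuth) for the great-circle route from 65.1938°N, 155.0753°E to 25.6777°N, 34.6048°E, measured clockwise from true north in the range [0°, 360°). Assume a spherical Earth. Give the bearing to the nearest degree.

Δλ = 34.6048 − 155.0753 = -120.4705°.
θ = atan2( sin Δλ · cos φ₂ , cos φ₁ · sin φ₂ − sin φ₁ · cos φ₂ · cos Δλ )
  = atan2(-0.77678, 0.59664) = -52.472° → normalised to [0°, 360°): 307.528°.

308°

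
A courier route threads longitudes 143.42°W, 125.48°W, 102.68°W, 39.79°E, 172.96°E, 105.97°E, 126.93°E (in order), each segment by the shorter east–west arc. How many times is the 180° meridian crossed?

Leg 1: -143.42° → -125.48°, shortest Δλ = 17.94° (east) — does not cross 180°.
Leg 2: -125.48° → -102.68°, shortest Δλ = 22.8° (east) — does not cross 180°.
Leg 3: -102.68° → +39.79°, shortest Δλ = 142.47° (east) — does not cross 180°.
Leg 4: +39.79° → +172.96°, shortest Δλ = 133.17° (east) — does not cross 180°.
Leg 5: +172.96° → +105.97°, shortest Δλ = -66.99° (west) — does not cross 180°.
Leg 6: +105.97° → +126.93°, shortest Δλ = 20.96° (east) — does not cross 180°.
Total crossings: 0.

0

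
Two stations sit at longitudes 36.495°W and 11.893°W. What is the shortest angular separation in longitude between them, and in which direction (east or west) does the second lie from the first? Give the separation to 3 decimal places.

24.602° east

Raw difference: -11.893 − -36.495 = 24.602°.
Normalise into (−180°, 180°]: 24.602° stays 24.602°.
Positive ⇒ the second point lies to the east; separation 24.602°.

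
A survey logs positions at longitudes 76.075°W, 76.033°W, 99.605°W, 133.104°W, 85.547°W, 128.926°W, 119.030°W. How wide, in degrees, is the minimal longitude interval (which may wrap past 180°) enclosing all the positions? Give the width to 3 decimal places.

Sort the longitudes: -133.104°, -128.926°, -119.030°, -99.605°, -85.547°, -76.075°, -76.033°.
Eastward gaps between consecutive values (wrapping around): 4.178°, 9.896°, 19.425°, 14.058°, 9.472°, 0.042°, 302.929°.
Largest gap = 302.929° ⇒ minimal covering band is its complement: 360° − 302.929° = 57.071°.
Band runs from -133.104° eastward to -76.033°.

57.071°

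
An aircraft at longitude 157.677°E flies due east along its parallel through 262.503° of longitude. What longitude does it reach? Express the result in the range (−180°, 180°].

Start at +157.677°; shift +262.503° → +420.180°.
+420.180° lies outside (−180°, 180°]; subtract 360° → +60.180°.

60.180°E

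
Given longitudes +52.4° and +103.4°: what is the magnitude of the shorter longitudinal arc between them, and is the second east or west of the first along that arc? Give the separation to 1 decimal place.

Raw difference: 103.4 − 52.4 = 51.0°.
Normalise into (−180°, 180°]: 51.0° stays 51.0°.
Positive ⇒ the second point lies to the east; separation 51.0°.

51.0° east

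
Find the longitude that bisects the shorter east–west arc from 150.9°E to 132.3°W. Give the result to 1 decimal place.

Signed shortest Δλ from +150.9° to -132.3° is +76.8°.
Midpoint longitude = +150.9° + (+76.8°)/2 = +150.9° + 38.4° = +189.3°.
Normalise into (−180°, 180°]: -170.7°.
(The naïve average (+150.9 + -132.3)/2 = 9.3° is on the wrong side of the globe.)

170.7°W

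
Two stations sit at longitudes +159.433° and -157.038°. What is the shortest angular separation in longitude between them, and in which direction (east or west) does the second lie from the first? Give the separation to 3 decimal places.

43.529° east

Raw difference: -157.038 − 159.433 = -316.471°.
Normalise into (−180°, 180°]: -316.471° + 360° = 43.529°.
Positive ⇒ the second point lies to the east; separation 43.529°.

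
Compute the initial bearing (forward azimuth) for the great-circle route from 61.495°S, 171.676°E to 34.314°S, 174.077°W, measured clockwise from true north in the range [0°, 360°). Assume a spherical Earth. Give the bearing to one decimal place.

Δλ = -174.077 − 171.676 = -345.753°; wrapped into (−180°, 180°]: 14.247°.
θ = atan2( sin Δλ · cos φ₂ , cos φ₁ · sin φ₂ − sin φ₁ · cos φ₂ · cos Δλ )
  = atan2(0.20327, 0.43448) = 25.073° → normalised to [0°, 360°): 25.073°.

25.1°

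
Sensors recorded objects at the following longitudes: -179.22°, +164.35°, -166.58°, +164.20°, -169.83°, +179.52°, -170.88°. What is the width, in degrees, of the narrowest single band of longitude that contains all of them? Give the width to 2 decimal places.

Sort the longitudes: -179.22°, -170.88°, -169.83°, -166.58°, +164.20°, +164.35°, +179.52°.
Eastward gaps between consecutive values (wrapping around): 8.34°, 1.05°, 3.25°, 330.78°, 0.15°, 15.17°, 1.26°.
Largest gap = 330.78° ⇒ minimal covering band is its complement: 360° − 330.78° = 29.22°.
Band runs from +164.20° eastward to -166.58°, crossing the antimeridian.

29.22°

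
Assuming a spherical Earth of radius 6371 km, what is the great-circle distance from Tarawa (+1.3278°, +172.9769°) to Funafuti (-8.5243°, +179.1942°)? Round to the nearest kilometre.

1294 km

Δλ = 179.1942 − 172.9769 = 6.2173°.
Δφ = -8.5243 − 1.3278 = -9.8521°.
a = sin²(Δφ/2) + cos φ₁ · cos φ₂ · sin²(Δλ/2) = 0.010281.
c = 2·atan2(√a, √(1−a)) = 0.20314 rad → d = 6371·c ≈ 1294.22 km.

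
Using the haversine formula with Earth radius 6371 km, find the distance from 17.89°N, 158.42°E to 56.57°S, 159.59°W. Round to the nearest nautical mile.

Δλ = -159.59 − 158.42 = -318.01°; wrapped into (−180°, 180°]: 41.99°.
Δφ = -56.57 − 17.89 = -74.46°.
a = sin²(Δφ/2) + cos φ₁ · cos φ₂ · sin²(Δλ/2) = 0.433346.
c = 2·atan2(√a, √(1−a)) = 1.43709 rad → d = 6371·c ≈ 9155.70 km ≈ 4943.68 nmi.

4944 nmi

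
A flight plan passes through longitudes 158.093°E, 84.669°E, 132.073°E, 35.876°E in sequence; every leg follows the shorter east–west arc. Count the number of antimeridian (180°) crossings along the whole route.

Leg 1: +158.093° → +84.669°, shortest Δλ = -73.424° (west) — does not cross 180°.
Leg 2: +84.669° → +132.073°, shortest Δλ = 47.404° (east) — does not cross 180°.
Leg 3: +132.073° → +35.876°, shortest Δλ = -96.197° (west) — does not cross 180°.
Total crossings: 0.

0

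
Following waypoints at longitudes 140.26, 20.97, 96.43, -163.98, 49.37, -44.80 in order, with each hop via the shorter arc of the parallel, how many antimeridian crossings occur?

Leg 1: +140.26° → +20.97°, shortest Δλ = -119.29° (west) — does not cross 180°.
Leg 2: +20.97° → +96.43°, shortest Δλ = 75.46° (east) — does not cross 180°.
Leg 3: +96.43° → -163.98°, shortest Δλ = 99.59° (east) — crosses 180°.
Leg 4: -163.98° → +49.37°, shortest Δλ = -146.65° (west) — crosses 180°.
Leg 5: +49.37° → -44.80°, shortest Δλ = -94.17° (west) — does not cross 180°.
Total crossings: 2.

2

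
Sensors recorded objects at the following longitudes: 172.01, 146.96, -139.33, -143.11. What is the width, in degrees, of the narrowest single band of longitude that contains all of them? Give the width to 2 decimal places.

73.71°

Sort the longitudes: -143.11°, -139.33°, +146.96°, +172.01°.
Eastward gaps between consecutive values (wrapping around): 3.78°, 286.29°, 25.05°, 44.88°.
Largest gap = 286.29° ⇒ minimal covering band is its complement: 360° − 286.29° = 73.71°.
Band runs from +146.96° eastward to -139.33°, crossing the antimeridian.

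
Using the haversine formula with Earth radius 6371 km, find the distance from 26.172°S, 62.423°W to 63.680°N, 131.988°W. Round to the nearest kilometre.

Δλ = -131.988 − -62.423 = -69.565°.
Δφ = 63.680 − -26.172 = 89.852°.
a = sin²(Δφ/2) + cos φ₁ · cos φ₂ · sin²(Δλ/2) = 0.628205.
c = 2·atan2(√a, √(1−a)) = 1.83010 rad → d = 6371·c ≈ 11659.58 km.

11660 km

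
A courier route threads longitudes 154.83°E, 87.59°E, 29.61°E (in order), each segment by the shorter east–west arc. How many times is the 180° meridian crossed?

0

Leg 1: +154.83° → +87.59°, shortest Δλ = -67.24° (west) — does not cross 180°.
Leg 2: +87.59° → +29.61°, shortest Δλ = -57.98° (west) — does not cross 180°.
Total crossings: 0.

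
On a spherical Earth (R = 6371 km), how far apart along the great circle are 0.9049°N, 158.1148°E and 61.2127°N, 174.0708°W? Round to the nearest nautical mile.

3837 nmi

Δλ = -174.0708 − 158.1148 = -332.1856°; wrapped into (−180°, 180°]: 27.8144°.
Δφ = 61.2127 − 0.9049 = 60.3078°.
a = sin²(Δφ/2) + cos φ₁ · cos φ₂ · sin²(Δλ/2) = 0.280145.
c = 2·atan2(√a, √(1−a)) = 1.11552 rad → d = 6371·c ≈ 7106.98 km ≈ 3837.46 nmi.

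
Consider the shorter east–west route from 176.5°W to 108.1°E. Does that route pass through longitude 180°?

Yes

Naïve |108.1 − -176.5| = 284.6° > 180°, so the shorter arc goes the other way round — across 180°.
Signed shortest Δλ = ((108.1 − -176.5 + 180) mod 360) − 180 = -75.4°.
Going west by 75.4° from -176.5° passes through 180° before reaching +108.1°.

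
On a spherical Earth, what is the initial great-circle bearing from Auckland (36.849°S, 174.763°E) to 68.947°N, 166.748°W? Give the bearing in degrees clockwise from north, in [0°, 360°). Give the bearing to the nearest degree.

7°

Δλ = -166.748 − 174.763 = -341.511°; wrapped into (−180°, 180°]: 18.489°.
θ = atan2( sin Δλ · cos φ₂ , cos φ₁ · sin φ₂ − sin φ₁ · cos φ₂ · cos Δλ )
  = atan2(0.11392, 0.95112) = 6.830° → normalised to [0°, 360°): 6.830°.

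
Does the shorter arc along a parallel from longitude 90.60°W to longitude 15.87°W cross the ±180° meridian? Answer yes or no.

No

Signed shortest Δλ = ((-15.87 − -90.60 + 180) mod 360) − 180 = 74.73°.
Going east by 74.73° from -90.60° reaches -15.87° without touching 180°.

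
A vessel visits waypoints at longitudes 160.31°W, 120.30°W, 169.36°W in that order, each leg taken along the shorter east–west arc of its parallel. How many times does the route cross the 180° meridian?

Leg 1: -160.31° → -120.30°, shortest Δλ = 40.01° (east) — does not cross 180°.
Leg 2: -120.30° → -169.36°, shortest Δλ = -49.06° (west) — does not cross 180°.
Total crossings: 0.

0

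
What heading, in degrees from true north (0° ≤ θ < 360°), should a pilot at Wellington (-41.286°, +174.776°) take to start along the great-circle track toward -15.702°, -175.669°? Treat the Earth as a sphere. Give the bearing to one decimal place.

Δλ = -175.669 − 174.776 = -350.445°; wrapped into (−180°, 180°]: 9.555°.
θ = atan2( sin Δλ · cos φ₂ , cos φ₁ · sin φ₂ − sin φ₁ · cos φ₂ · cos Δλ )
  = atan2(0.15980, 0.42302) = 20.694° → normalised to [0°, 360°): 20.694°.

20.7°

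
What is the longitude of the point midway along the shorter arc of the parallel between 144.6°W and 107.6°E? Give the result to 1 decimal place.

Signed shortest Δλ from -144.6° to +107.6° is -107.8°.
Midpoint longitude = -144.6° + (-107.8°)/2 = -144.6° − 53.9° = -198.5°.
Normalise into (−180°, 180°]: +161.5°.
(The naïve average (-144.6 + +107.6)/2 = -18.5° is on the wrong side of the globe.)

161.5°E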